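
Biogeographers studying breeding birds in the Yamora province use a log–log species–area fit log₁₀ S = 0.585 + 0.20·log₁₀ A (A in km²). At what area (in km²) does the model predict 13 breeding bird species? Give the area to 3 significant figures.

13 = 3.846 × A^0.2  ⇒  A^0.2 = 13/3.846 = 3.38
ln A = ln(3.38) / 0.2 = 1.2179 / 0.2 = 6.0897
A = e^6.0897 ≈ 441.3 km²

441 km²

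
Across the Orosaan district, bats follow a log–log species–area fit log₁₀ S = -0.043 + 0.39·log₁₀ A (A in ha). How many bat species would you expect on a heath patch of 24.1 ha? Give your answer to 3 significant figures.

S = 0.9057 × 24.1^0.39
ln S = ln 0.9057 + 0.39 × ln 24.1 = -0.0990 + 0.39 × 3.1822 = 1.1421
S = e^1.1421 ≈ 3.133

3.13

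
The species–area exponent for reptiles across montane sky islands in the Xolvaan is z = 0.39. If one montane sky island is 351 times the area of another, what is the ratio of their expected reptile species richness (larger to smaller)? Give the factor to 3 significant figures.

9.83

S₂/S₁ = (A₂/A₁)^z = 351^0.39
ln(S₂/S₁) = 0.39 × ln 351 = 0.39 × 5.8608 = 2.2857
S₂/S₁ = e^2.2857 ≈ 9.833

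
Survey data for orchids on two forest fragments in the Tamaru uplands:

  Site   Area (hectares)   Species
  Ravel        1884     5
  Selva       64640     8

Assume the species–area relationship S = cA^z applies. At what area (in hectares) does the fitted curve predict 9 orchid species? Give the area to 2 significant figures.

160000 hectares

z = ln(8/5) / ln(64640/1884) = 0.4700 / 3.5354 = 0.1329
c = 5 / 1884^0.1329 = 5 / 2.725 = 1.835
A = (9/1.835)^(1/0.1329) ⇒ ln A = ln(4.905)/0.1329 = 11.9626
A = e^11.9626 ≈ 156775 hectares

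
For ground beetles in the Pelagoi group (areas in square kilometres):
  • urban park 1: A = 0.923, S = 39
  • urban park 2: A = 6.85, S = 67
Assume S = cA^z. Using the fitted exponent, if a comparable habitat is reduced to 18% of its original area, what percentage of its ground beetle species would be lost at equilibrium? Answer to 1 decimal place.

z = ln(67/39) / ln(6.85/0.923) = 0.5411 / 2.0044 = 0.2700
S_new/S_old = (A_new/A_old)^z = 0.18^0.2700 = exp(0.2700 × -1.7148) = 0.6294
Fraction lost = 1 − 0.6294 = 0.3706

37.1%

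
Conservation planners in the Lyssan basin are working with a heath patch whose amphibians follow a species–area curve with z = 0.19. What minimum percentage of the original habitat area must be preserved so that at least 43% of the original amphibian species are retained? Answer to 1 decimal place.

Need (A_new/A_old)^0.19 = 0.43, so A_new/A_old = 0.43^(1/0.19) = 0.43^5.263
ln(A_new/A_old) = ln 0.43 / 0.19 = -0.8440 / 0.19 = -4.4419
A_new/A_old = e^-4.4419 ≈ 0.01177

1.2%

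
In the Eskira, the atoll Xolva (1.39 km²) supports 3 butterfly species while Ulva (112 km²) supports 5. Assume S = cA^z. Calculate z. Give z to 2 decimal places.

0.12

Taking logs: ln S = ln c + z ln A, so z = (ln S₂ − ln S₁)/(ln A₂ − ln A₁).
z = ln(5/3) / ln(112/1.39) = ln(1.667) / ln(80.58) = 0.5108 / 4.3892 = 0.1164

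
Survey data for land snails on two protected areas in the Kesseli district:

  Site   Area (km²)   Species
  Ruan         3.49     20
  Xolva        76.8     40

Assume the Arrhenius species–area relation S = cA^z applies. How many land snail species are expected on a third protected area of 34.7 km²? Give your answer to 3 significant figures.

33.5

z = ln(40/20) / ln(76.8/3.49) = 0.6931 / 3.0913 = 0.2242
c = 20 / 3.49^0.2242 = 20 / 1.323 = 15.11
S₃ = 15.11 × 34.7^0.2242 = 15.11 × 2.215 ≈ 33.47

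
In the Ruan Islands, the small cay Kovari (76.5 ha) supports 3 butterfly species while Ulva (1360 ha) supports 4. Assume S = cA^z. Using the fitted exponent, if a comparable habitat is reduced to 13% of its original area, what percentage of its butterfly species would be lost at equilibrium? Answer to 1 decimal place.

18.4%

z = ln(4/3) / ln(1360/76.5) = 0.2877 / 2.8779 = 0.1000
S_new/S_old = (A_new/A_old)^z = 0.13^0.1000 = exp(0.1000 × -2.0402) = 0.8155
Fraction lost = 1 − 0.8155 = 0.1845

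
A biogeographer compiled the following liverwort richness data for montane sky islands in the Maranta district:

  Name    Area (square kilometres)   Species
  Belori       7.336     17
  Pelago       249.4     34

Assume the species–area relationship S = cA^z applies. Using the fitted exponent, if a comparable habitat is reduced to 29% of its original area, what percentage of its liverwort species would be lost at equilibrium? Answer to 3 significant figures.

21.6%

z = ln(34/17) / ln(249.4/7.336) = 0.6931 / 3.5263 = 0.1966
S_new/S_old = (A_new/A_old)^z = 0.29^0.1966 = exp(0.1966 × -1.2379) = 0.784
Fraction lost = 1 − 0.784 = 0.216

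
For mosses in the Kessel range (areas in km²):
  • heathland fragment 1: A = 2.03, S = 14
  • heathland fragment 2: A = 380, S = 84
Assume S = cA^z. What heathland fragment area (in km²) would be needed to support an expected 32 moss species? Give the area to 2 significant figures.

z = ln(84/14) / ln(380/2.03) = 1.7918 / 5.2321 = 0.3425
c = 14 / 2.03^0.3425 = 14 / 1.274 = 10.99
A = (32/10.99)^(1/0.3425) ⇒ ln A = ln(2.913)/0.3425 = 3.1220
A = e^3.1220 ≈ 22.69 km²

23 km²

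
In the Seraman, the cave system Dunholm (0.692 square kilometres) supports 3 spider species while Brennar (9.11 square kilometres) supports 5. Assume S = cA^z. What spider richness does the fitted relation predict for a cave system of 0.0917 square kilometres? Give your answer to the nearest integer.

z = ln(5/3) / ln(9.11/0.692) = 0.5108 / 2.5775 = 0.1982
c = 3 / 0.692^0.1982 = 3 / 0.9296 = 3.227
S₃ = 3.227 × 0.0917^0.1982 = 3.227 × 0.6228 ≈ 2.01

2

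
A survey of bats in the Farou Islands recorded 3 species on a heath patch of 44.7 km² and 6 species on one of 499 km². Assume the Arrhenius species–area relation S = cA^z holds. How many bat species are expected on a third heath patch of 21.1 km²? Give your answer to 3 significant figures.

z = ln(6/3) / ln(499/44.7) = 0.6931 / 2.4126 = 0.2873
c = 3 / 44.7^0.2873 = 3 / 2.979 = 1.007
S₃ = 1.007 × 21.1^0.2873 = 1.007 × 2.401 ≈ 2.418

2.42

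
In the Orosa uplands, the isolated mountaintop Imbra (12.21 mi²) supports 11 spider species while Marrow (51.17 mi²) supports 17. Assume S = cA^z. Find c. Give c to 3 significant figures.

5.14

z = ln(S₂/S₁) / ln(A₂/A₁) = ln(17/11) / ln(51.17/12.21) = 0.4353 / 1.4329 = 0.3038
c = S₁ / A₁^z = 11 / 12.21^0.3038 = 11 / 2.139 = 5.143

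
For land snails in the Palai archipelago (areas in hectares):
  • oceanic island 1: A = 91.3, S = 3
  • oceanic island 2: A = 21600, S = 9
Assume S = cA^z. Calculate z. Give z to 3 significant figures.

0.201

Taking logs: ln S = ln c + z ln A, so z = (ln S₂ − ln S₁)/(ln A₂ − ln A₁).
z = ln(9/3) / ln(21600/91.3) = ln(3) / ln(236.6) = 1.0986 / 5.4663 = 0.2010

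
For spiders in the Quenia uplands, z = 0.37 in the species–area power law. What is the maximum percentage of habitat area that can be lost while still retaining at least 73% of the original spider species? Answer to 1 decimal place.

57.3%

Need (A_new/A_old)^0.37 = 0.73, so A_new/A_old = 0.73^(1/0.37) = 0.73^2.703
ln(A_new/A_old) = ln 0.73 / 0.37 = -0.3147 / 0.37 = -0.8506
A_new/A_old = e^-0.8506 ≈ 0.4272
Fraction that can be lost = 1 − 0.4272 = 0.5728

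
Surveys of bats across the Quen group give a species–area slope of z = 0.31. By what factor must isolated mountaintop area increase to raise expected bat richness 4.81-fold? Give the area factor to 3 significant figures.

159

(A₂/A₁)^0.31 = 4.81, so A₂/A₁ = 4.81^(1/0.31) = 4.81^3.226
ln(A₂/A₁) = ln 4.81 / 0.31 = 1.5707 / 0.31 = 5.0668
A₂/A₁ = e^5.0668 ≈ 158.7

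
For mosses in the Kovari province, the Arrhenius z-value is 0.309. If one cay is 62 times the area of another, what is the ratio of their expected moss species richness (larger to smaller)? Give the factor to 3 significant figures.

3.58

S₂/S₁ = (A₂/A₁)^z = 62^0.309
ln(S₂/S₁) = 0.309 × ln 62 = 0.309 × 4.1271 = 1.2753
S₂/S₁ = e^1.2753 ≈ 3.58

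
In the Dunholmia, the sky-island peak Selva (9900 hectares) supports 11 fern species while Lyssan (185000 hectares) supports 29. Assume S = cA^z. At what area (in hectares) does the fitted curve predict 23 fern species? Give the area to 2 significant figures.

z = ln(29/11) / ln(185000/9900) = 0.9694 / 2.9278 = 0.3311
c = 11 / 9900^0.3311 = 11 / 21.04 = 0.5229
A = (23/0.5229)^(1/0.3311) ⇒ ln A = ln(43.98)/0.3311 = 11.4280
A = e^11.4280 ≈ 91859 hectares

92000 hectares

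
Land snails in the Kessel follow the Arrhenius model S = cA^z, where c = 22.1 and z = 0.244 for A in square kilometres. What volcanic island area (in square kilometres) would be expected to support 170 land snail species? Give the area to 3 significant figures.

170 = 22.1 × A^0.244  ⇒  A^0.244 = 170/22.1 = 7.692
ln A = ln(7.692) / 0.244 = 2.0402 / 0.244 = 8.3616
A = e^8.3616 ≈ 4279 square kilometres

4280 square kilometres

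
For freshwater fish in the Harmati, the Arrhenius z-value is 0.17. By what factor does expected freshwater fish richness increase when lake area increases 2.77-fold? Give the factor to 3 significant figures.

S₂/S₁ = (A₂/A₁)^z = 2.77^0.17
ln(S₂/S₁) = 0.17 × ln 2.77 = 0.17 × 1.0188 = 0.1732
S₂/S₁ = e^0.1732 ≈ 1.189

1.19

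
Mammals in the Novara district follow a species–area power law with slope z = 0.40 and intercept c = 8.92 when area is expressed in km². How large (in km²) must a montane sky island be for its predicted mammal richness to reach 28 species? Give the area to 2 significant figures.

28 = 8.92 × A^0.4  ⇒  A^0.4 = 28/8.92 = 3.139
ln A = ln(3.139) / 0.4 = 1.1439 / 0.4 = 2.8598
A = e^2.8598 ≈ 17.46 km²

17 km²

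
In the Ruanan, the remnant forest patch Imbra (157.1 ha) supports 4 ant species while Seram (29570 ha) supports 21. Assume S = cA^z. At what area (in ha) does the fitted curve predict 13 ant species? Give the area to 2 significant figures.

z = ln(21/4) / ln(29570/157.1) = 1.6582 / 5.2376 = 0.3166
c = 4 / 157.1^0.3166 = 4 / 4.958 = 0.8068
A = (13/0.8068)^(1/0.3166) ⇒ ln A = ln(16.11)/0.3166 = 8.7797
A = e^8.7797 ≈ 6501 ha

6500 ha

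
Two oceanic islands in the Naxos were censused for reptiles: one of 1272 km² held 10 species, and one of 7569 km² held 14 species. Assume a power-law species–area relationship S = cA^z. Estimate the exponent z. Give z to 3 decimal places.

Taking logs: ln S = ln c + z ln A, so z = (ln S₂ − ln S₁)/(ln A₂ − ln A₁).
z = ln(14/10) / ln(7569/1272) = ln(1.4) / ln(5.95) = 0.3365 / 1.7835 = 0.1887

0.189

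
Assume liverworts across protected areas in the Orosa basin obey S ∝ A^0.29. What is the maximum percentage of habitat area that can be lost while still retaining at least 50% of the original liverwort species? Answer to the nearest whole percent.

Need (A_new/A_old)^0.29 = 0.5, so A_new/A_old = 0.5^(1/0.29) = 0.5^3.448
ln(A_new/A_old) = ln 0.5 / 0.29 = -0.6931 / 0.29 = -2.3902
A_new/A_old = e^-2.3902 ≈ 0.09161
Fraction that can be lost = 1 − 0.09161 = 0.9084

91%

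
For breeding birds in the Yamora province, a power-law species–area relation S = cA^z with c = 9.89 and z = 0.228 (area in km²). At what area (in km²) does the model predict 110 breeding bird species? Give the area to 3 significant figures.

110 = 9.89 × A^0.228  ⇒  A^0.228 = 110/9.89 = 11.12
ln A = ln(11.12) / 0.228 = 2.4090 / 0.228 = 10.5656
A = e^10.5656 ≈ 38778 km²

38800 km²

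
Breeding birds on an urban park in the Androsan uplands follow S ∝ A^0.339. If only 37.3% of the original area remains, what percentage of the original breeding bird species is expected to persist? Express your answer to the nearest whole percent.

72%

S_new/S_old = (A_new/A_old)^z = 0.373^0.339
= exp(0.339 × ln 0.373) = exp(0.339 × -0.9862) = exp(-0.3343) ≈ 0.7158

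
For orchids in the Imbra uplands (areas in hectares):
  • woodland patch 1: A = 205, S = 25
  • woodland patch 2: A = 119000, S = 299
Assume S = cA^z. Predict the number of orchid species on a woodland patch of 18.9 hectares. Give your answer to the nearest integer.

z = ln(299/25) / ln(119000/205) = 2.4816 / 6.3639 = 0.3899
c = 25 / 205^0.3899 = 25 / 7.97 = 3.137
S₃ = 3.137 × 18.9^0.3899 = 3.137 × 3.146 ≈ 9.868

10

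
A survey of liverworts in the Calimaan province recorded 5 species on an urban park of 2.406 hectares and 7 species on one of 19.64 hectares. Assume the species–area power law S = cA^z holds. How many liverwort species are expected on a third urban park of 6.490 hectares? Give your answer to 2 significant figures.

5.9

z = ln(7/5) / ln(19.64/2.406) = 0.3365 / 2.0996 = 0.1603
c = 5 / 2.406^0.1603 = 5 / 1.151 = 4.344
S₃ = 4.344 × 6.49^0.1603 = 4.344 × 1.349 ≈ 5.862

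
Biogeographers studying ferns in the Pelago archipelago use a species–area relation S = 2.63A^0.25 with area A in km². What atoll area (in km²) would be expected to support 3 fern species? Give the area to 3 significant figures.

1.69 km²

3 = 2.63 × A^0.25  ⇒  A^0.25 = 3/2.63 = 1.141
ln A = ln(1.141) / 0.25 = 0.1316 / 0.25 = 0.5265
A = e^0.5265 ≈ 1.693 km²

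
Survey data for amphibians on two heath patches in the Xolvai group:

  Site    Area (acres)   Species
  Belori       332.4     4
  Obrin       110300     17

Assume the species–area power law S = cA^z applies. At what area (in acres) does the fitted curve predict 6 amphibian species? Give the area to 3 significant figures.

z = ln(17/4) / ln(110300/332.4) = 1.4469 / 5.8046 = 0.2493
c = 4 / 332.4^0.2493 = 4 / 4.252 = 0.9408
A = (6/0.9408)^(1/0.2493) ⇒ ln A = ln(6.378)/0.2493 = 7.4329
A = e^7.4329 ≈ 1691 acres

1690 acres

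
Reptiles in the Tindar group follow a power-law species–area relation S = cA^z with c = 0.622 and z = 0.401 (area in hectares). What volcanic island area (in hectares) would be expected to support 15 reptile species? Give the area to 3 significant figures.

2800 hectares

15 = 0.622 × A^0.401  ⇒  A^0.401 = 15/0.622 = 24.12
ln A = ln(24.12) / 0.401 = 3.1829 / 0.401 = 7.9373
A = e^7.9373 ≈ 2800 hectares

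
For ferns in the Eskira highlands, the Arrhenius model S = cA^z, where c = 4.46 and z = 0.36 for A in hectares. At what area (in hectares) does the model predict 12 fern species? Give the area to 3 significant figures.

12 = 4.46 × A^0.36  ⇒  A^0.36 = 12/4.46 = 2.691
ln A = ln(2.691) / 0.36 = 0.9898 / 0.36 = 2.7493
A = e^2.7493 ≈ 15.63 hectares

15.6 hectares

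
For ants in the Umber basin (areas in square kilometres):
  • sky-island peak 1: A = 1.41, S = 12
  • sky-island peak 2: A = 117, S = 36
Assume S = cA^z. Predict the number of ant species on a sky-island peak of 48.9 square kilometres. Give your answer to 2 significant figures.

z = ln(36/12) / ln(117/1.41) = 1.0986 / 4.4186 = 0.2486
c = 12 / 1.41^0.2486 = 12 / 1.089 = 11.02
S₃ = 11.02 × 48.9^0.2486 = 11.02 × 2.63 ≈ 28.98

29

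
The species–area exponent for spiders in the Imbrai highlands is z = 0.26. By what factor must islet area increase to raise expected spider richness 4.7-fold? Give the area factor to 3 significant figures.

(A₂/A₁)^0.26 = 4.7, so A₂/A₁ = 4.7^(1/0.26) = 4.7^3.846
ln(A₂/A₁) = ln 4.7 / 0.26 = 1.5476 / 0.26 = 5.9522
A₂/A₁ = e^5.9522 ≈ 384.6

385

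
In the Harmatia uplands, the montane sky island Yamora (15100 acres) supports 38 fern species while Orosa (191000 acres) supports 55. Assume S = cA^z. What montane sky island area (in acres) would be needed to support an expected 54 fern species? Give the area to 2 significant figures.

z = ln(55/38) / ln(191000/15100) = 0.3697 / 2.5376 = 0.1457
c = 38 / 15100^0.1457 = 38 / 4.064 = 9.351
A = (54/9.351)^(1/0.1457) ⇒ ln A = ln(5.775)/0.1457 = 12.0341
A = e^12.0341 ≈ 168400 acres

170000 acres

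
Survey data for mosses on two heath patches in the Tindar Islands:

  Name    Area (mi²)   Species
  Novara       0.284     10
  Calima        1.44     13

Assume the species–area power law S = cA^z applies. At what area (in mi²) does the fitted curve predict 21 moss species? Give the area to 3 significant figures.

z = ln(13/10) / ln(1.44/0.284) = 0.2624 / 1.6234 = 0.1616
c = 10 / 0.284^0.1616 = 10 / 0.8159 = 12.26
A = (21/12.26)^(1/0.1616) ⇒ ln A = ln(1.713)/0.1616 = 3.3321
A = e^3.3321 ≈ 28 mi²

28.0 mi²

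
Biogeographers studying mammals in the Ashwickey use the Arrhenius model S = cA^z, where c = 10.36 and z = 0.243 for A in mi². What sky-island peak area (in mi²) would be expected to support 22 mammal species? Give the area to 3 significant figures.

22.2 mi²

22 = 10.36 × A^0.243  ⇒  A^0.243 = 22/10.36 = 2.124
ln A = ln(2.124) / 0.243 = 0.7531 / 0.243 = 3.0991
A = e^3.0991 ≈ 22.18 mi²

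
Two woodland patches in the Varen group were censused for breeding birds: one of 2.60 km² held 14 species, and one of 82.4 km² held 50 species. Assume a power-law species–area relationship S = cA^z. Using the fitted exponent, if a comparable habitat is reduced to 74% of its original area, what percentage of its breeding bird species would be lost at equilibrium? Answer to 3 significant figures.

10.5%

z = ln(50/14) / ln(82.4/2.6) = 1.2730 / 3.4561 = 0.3683
S_new/S_old = (A_new/A_old)^z = 0.74^0.3683 = exp(0.3683 × -0.3011) = 0.895
Fraction lost = 1 − 0.895 = 0.105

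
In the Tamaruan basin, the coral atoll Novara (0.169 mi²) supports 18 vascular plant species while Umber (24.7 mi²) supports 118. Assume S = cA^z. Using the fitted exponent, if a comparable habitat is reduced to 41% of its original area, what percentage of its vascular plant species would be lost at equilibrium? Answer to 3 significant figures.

28.6%

z = ln(118/18) / ln(24.7/0.169) = 1.8803 / 4.9847 = 0.3772
S_new/S_old = (A_new/A_old)^z = 0.41^0.3772 = exp(0.3772 × -0.8916) = 0.7144
Fraction lost = 1 − 0.7144 = 0.2856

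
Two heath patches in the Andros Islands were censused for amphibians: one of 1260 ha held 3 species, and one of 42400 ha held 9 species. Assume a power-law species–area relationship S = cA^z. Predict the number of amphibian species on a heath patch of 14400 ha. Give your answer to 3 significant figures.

z = ln(9/3) / ln(42400/1260) = 1.0986 / 3.5160 = 0.3125
c = 3 / 1260^0.3125 = 3 / 9.305 = 0.3224
S₃ = 0.3224 × 14400^0.3125 = 0.3224 × 19.92 ≈ 6.422

6.42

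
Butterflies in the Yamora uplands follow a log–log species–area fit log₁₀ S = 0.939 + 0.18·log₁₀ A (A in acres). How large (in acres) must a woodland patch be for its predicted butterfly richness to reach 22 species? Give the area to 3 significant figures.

22 = 8.69 × A^0.18  ⇒  A^0.18 = 22/8.69 = 2.532
ln A = ln(2.532) / 0.18 = 0.9289 / 0.18 = 5.1606
A = e^5.1606 ≈ 174.3 acres

174 acres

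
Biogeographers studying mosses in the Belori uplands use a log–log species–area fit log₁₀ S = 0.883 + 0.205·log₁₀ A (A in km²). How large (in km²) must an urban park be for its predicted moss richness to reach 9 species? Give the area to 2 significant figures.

9 = 7.638 × A^0.205  ⇒  A^0.205 = 9/7.638 = 1.178
ln A = ln(1.178) / 0.205 = 0.1640 / 0.205 = 0.8002
A = e^0.8002 ≈ 2.226 km²

2.2 km²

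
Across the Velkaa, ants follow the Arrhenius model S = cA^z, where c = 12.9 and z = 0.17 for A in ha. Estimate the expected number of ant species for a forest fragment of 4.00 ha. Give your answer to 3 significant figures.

S = 12.9 × 4^0.17
ln S = ln 12.9 + 0.17 × ln 4 = 2.5572 + 0.17 × 1.3863 = 2.7929
S = e^2.7929 ≈ 16.33

16.3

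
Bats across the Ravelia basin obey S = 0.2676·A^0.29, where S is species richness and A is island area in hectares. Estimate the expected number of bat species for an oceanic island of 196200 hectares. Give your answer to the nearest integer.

S = 0.2676 × 196200^0.29 = 0.2676 × 34.27 ≈ 9.17

9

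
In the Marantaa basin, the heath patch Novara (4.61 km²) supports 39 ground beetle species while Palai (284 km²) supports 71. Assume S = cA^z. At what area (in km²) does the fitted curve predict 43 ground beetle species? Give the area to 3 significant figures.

9.02 km²

z = ln(71/39) / ln(284/4.61) = 0.5991 / 4.1207 = 0.1454
c = 39 / 4.61^0.1454 = 39 / 1.249 = 31.23
A = (43/31.23)^(1/0.1454) ⇒ ln A = ln(1.377)/0.1454 = 2.1998
A = e^2.1998 ≈ 9.023 km²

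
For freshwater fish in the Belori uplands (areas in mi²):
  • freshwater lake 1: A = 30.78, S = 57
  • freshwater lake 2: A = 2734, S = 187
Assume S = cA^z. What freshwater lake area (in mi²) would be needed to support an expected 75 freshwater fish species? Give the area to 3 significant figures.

z = ln(187/57) / ln(2734/30.78) = 1.1881 / 4.4867 = 0.2648
c = 57 / 30.78^0.2648 = 57 / 2.478 = 23
A = (75/23)^(1/0.2648) ⇒ ln A = ln(3.26)/0.2648 = 4.4633
A = e^4.4633 ≈ 86.77 mi²

86.8 mi²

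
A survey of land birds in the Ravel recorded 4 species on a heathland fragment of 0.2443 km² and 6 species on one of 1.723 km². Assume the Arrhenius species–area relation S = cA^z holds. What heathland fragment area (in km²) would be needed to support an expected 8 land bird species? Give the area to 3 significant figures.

6.89 km²

z = ln(6/4) / ln(1.723/0.2443) = 0.4055 / 1.9534 = 0.2076
c = 4 / 0.2443^0.2076 = 4 / 0.7464 = 5.359
A = (8/5.359)^(1/0.2076) ⇒ ln A = ln(1.493)/0.2076 = 1.9300
A = e^1.9300 ≈ 6.89 km²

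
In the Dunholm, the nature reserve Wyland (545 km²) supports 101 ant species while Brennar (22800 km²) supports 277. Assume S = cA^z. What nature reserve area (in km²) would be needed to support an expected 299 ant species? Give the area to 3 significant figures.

30300 km²

z = ln(277/101) / ln(22800/545) = 1.0089 / 3.7337 = 0.2702
c = 101 / 545^0.2702 = 101 / 5.488 = 18.4
A = (299/18.4)^(1/0.2702) ⇒ ln A = ln(16.25)/0.2702 = 10.3174
A = e^10.3174 ≈ 30253 km²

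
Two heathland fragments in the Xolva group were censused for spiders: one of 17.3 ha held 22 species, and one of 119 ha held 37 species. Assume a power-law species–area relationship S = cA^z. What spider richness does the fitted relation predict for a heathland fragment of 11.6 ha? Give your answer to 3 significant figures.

19.8

z = ln(37/22) / ln(119/17.3) = 0.5199 / 1.9284 = 0.2696
c = 22 / 17.3^0.2696 = 22 / 2.157 = 10.2
S₃ = 10.2 × 11.6^0.2696 = 10.2 × 1.936 ≈ 19.75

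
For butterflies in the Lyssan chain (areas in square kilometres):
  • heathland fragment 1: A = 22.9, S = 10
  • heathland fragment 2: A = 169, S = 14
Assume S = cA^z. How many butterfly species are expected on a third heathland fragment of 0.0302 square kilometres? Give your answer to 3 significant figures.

z = ln(14/10) / ln(169/22.9) = 0.3365 / 1.9988 = 0.1683
c = 10 / 22.9^0.1683 = 10 / 1.694 = 5.903
S₃ = 5.903 × 0.0302^0.1683 = 5.903 × 0.5548 ≈ 3.275

3.27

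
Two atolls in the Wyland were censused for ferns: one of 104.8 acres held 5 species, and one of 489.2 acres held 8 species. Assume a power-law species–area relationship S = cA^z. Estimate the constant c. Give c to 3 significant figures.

1.21

z = ln(S₂/S₁) / ln(A₂/A₁) = ln(8/5) / ln(489.2/104.8) = 0.4700 / 1.5407 = 0.3051
c = S₁ / A₁^z = 5 / 104.8^0.3051 = 5 / 4.134 = 1.21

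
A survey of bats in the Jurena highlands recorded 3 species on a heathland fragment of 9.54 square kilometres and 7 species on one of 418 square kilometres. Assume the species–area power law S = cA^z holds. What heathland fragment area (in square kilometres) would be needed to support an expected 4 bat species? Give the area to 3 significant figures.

z = ln(7/3) / ln(418/9.54) = 0.8473 / 3.7800 = 0.2242
c = 3 / 9.54^0.2242 = 3 / 1.658 = 1.809
A = (4/1.809)^(1/0.2242) ⇒ ln A = ln(2.211)/0.2242 = 3.5389
A = e^3.5389 ≈ 34.43 square kilometres

34.4 square kilometres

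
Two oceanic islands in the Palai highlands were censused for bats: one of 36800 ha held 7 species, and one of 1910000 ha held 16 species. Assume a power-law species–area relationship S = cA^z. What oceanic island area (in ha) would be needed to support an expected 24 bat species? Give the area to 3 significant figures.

z = ln(16/7) / ln(1910000/36800) = 0.8267 / 3.9494 = 0.2093
c = 7 / 36800^0.2093 = 7 / 9.031 = 0.7751
A = (24/0.7751)^(1/0.2093) ⇒ ln A = ln(30.96)/0.2093 = 16.3997
A = e^16.3997 ≈ 13252227 ha

13300000 ha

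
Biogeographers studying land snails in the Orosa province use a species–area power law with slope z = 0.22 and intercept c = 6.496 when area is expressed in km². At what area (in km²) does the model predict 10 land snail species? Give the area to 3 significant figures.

10 = 6.496 × A^0.22  ⇒  A^0.22 = 10/6.496 = 1.539
ln A = ln(1.539) / 0.22 = 0.4314 / 0.22 = 1.9609
A = e^1.9609 ≈ 7.106 km²

7.11 km²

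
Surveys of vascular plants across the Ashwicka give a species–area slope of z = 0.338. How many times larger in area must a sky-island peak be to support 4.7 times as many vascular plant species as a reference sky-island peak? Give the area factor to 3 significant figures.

97.4

(A₂/A₁)^0.338 = 4.7, so A₂/A₁ = 4.7^(1/0.338) = 4.7^2.959
ln(A₂/A₁) = ln 4.7 / 0.338 = 1.5476 / 0.338 = 4.5786
A₂/A₁ = e^4.5786 ≈ 97.38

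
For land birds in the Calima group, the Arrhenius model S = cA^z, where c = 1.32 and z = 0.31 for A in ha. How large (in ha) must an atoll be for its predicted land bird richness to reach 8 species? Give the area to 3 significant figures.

8 = 1.32 × A^0.31  ⇒  A^0.31 = 8/1.32 = 6.061
ln A = ln(6.061) / 0.31 = 1.8018 / 0.31 = 5.8123
A = e^5.8123 ≈ 334.4 ha

334 ha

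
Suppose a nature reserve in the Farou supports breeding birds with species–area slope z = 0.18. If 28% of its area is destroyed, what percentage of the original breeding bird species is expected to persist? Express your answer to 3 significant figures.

S_new/S_old = (A_new/A_old)^z = 0.72^0.18
= exp(0.18 × ln 0.72) = exp(0.18 × -0.3285) = exp(-0.0591) ≈ 0.9426

94.3%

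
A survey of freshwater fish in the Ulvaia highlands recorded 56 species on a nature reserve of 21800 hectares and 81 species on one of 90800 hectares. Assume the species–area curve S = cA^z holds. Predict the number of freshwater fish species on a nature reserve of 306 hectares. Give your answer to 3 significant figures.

18.6

z = ln(81/56) / ln(90800/21800) = 0.3691 / 1.4267 = 0.2587
c = 56 / 21800^0.2587 = 56 / 13.25 = 4.225
S₃ = 4.225 × 306^0.2587 = 4.225 × 4.396 ≈ 18.57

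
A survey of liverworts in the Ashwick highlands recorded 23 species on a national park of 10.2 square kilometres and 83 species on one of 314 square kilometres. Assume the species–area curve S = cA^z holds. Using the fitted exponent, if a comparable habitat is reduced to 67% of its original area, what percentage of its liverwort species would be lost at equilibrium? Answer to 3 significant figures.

z = ln(83/23) / ln(314/10.2) = 1.2833 / 3.4270 = 0.3745
S_new/S_old = (A_new/A_old)^z = 0.67^0.3745 = exp(0.3745 × -0.4005) = 0.8607
Fraction lost = 1 − 0.8607 = 0.1393

13.9%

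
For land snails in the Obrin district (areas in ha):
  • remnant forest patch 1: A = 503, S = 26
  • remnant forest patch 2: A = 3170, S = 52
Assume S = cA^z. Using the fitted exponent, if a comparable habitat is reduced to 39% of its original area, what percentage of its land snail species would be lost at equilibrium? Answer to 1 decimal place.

29.9%

z = ln(52/26) / ln(3170/503) = 0.6931 / 1.8409 = 0.3765
S_new/S_old = (A_new/A_old)^z = 0.39^0.3765 = exp(0.3765 × -0.9416) = 0.7015
Fraction lost = 1 − 0.7015 = 0.2985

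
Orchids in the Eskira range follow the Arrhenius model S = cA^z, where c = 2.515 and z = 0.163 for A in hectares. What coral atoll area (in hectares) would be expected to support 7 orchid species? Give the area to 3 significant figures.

534 hectares

7 = 2.515 × A^0.163  ⇒  A^0.163 = 7/2.515 = 2.783
ln A = ln(2.783) / 0.163 = 1.0236 / 0.163 = 6.2800
A = e^6.2800 ≈ 533.8 hectares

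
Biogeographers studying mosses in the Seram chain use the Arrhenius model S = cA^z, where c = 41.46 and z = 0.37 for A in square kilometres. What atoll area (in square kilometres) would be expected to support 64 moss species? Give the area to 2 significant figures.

64 = 41.46 × A^0.37  ⇒  A^0.37 = 64/41.46 = 1.544
ln A = ln(1.544) / 0.37 = 0.4342 / 0.37 = 1.1734
A = e^1.1734 ≈ 3.233 square kilometres

3.2 square kilometres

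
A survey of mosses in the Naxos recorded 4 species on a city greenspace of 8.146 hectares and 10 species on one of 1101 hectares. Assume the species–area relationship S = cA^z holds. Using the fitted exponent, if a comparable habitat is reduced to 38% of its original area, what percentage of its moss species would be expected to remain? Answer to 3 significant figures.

83.5%

z = ln(10/4) / ln(1101/8.146) = 0.9163 / 4.9064 = 0.1868
S_new/S_old = (A_new/A_old)^z = 0.38^0.1868 = exp(0.1868 × -0.9676) = 0.8347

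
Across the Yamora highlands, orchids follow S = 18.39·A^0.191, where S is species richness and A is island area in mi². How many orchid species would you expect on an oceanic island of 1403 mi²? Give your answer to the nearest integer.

73

S = 18.39 × 1403^0.191 = 18.39 × 3.991 ≈ 73.4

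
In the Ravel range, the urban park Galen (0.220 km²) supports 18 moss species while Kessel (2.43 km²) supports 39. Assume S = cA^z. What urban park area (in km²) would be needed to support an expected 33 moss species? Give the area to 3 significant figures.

1.45 km²

z = ln(39/18) / ln(2.43/0.22) = 0.7732 / 2.4020 = 0.3219
c = 18 / 0.22^0.3219 = 18 / 0.6142 = 29.3
A = (33/29.3)^(1/0.3219) ⇒ ln A = ln(1.126)/0.3219 = 0.3689
A = e^0.3689 ≈ 1.446 km²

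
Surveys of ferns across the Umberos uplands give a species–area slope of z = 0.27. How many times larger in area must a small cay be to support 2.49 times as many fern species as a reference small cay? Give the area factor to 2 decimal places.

29.34

(A₂/A₁)^0.27 = 2.49, so A₂/A₁ = 2.49^(1/0.27) = 2.49^3.704
ln(A₂/A₁) = ln 2.49 / 0.27 = 0.9123 / 0.27 = 3.3788
A₂/A₁ = e^3.3788 ≈ 29.34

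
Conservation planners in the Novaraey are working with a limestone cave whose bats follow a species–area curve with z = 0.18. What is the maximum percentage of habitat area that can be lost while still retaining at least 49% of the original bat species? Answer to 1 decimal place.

98.1%

Need (A_new/A_old)^0.18 = 0.49, so A_new/A_old = 0.49^(1/0.18) = 0.49^5.556
ln(A_new/A_old) = ln 0.49 / 0.18 = -0.7133 / 0.18 = -3.9631
A_new/A_old = e^-3.9631 ≈ 0.019
Fraction that can be lost = 1 − 0.019 = 0.981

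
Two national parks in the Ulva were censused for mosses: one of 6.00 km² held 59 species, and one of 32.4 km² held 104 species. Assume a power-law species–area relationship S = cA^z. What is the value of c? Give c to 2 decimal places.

z = ln(S₂/S₁) / ln(A₂/A₁) = ln(104/59) / ln(32.4/6) = 0.5669 / 1.6864 = 0.3361
c = S₁ / A₁^z = 59 / 6^0.3361 = 59 / 1.826 = 32.31

32.31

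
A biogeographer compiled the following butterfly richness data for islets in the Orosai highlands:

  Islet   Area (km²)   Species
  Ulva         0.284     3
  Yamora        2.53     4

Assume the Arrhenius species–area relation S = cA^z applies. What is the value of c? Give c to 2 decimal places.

3.54

z = ln(S₂/S₁) / ln(A₂/A₁) = ln(4/3) / ln(2.53/0.284) = 0.2877 / 2.1870 = 0.1315
c = S₁ / A₁^z = 3 / 0.284^0.1315 = 3 / 0.8474 = 3.54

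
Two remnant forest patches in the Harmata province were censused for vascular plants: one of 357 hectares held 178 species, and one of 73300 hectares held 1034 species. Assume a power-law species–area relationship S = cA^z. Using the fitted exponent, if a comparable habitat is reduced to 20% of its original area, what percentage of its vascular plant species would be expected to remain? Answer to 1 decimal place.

z = ln(1034/178) / ln(73300/357) = 1.7594 / 5.3246 = 0.3304
S_new/S_old = (A_new/A_old)^z = 0.2^0.3304 = exp(0.3304 × -1.6094) = 0.5875

58.8%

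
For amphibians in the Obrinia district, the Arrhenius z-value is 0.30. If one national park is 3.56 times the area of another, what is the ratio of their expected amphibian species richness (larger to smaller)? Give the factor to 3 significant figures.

S₂/S₁ = (A₂/A₁)^z = 3.56^0.3
ln(S₂/S₁) = 0.3 × ln 3.56 = 0.3 × 1.2698 = 0.3809
S₂/S₁ = e^0.3809 ≈ 1.464

1.46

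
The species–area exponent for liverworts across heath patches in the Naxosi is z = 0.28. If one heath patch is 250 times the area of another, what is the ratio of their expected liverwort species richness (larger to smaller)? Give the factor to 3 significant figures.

4.69

S₂/S₁ = (A₂/A₁)^z = 250^0.28
ln(S₂/S₁) = 0.28 × ln 250 = 0.28 × 5.5215 = 1.5460
S₂/S₁ = e^1.5460 ≈ 4.693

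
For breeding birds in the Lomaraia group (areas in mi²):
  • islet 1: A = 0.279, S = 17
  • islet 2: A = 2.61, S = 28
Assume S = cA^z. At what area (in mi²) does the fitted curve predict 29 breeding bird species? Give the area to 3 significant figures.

3.05 mi²

z = ln(28/17) / ln(2.61/0.279) = 0.4990 / 2.2359 = 0.2232
c = 17 / 0.279^0.2232 = 17 / 0.7521 = 22.6
A = (29/22.6)^(1/0.2232) ⇒ ln A = ln(1.283)/0.2232 = 1.1166
A = e^1.1166 ≈ 3.054 mi²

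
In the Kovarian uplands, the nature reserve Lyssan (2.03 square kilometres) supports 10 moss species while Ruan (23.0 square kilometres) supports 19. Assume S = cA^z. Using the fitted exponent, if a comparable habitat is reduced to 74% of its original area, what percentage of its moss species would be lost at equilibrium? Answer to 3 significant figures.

7.65%

z = ln(19/10) / ln(23/2.03) = 0.6419 / 2.4275 = 0.2644
S_new/S_old = (A_new/A_old)^z = 0.74^0.2644 = exp(0.2644 × -0.3011) = 0.9235
Fraction lost = 1 − 0.9235 = 0.07653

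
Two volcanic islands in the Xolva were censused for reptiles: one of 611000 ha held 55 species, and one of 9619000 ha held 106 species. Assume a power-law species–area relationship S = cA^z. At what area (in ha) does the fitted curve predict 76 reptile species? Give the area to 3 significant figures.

2380000 ha

z = ln(106/55) / ln(9619000/611000) = 0.6561 / 2.7564 = 0.2380
c = 55 / 611000^0.2380 = 55 / 23.84 = 2.307
A = (76/2.307)^(1/0.2380) ⇒ ln A = ln(32.94)/0.2380 = 14.6815
A = e^14.6815 ≈ 2377368 ha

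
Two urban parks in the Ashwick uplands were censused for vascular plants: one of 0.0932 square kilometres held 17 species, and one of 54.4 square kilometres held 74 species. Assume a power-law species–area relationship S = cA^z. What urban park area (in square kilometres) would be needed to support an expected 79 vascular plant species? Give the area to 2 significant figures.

72 square kilometres

z = ln(74/17) / ln(54.4/0.0932) = 1.4709 / 6.3694 = 0.2309
c = 17 / 0.0932^0.2309 = 17 / 0.5781 = 29.41
A = (79/29.41)^(1/0.2309) ⇒ ln A = ln(2.687)/0.2309 = 4.2795
A = e^4.2795 ≈ 72.2 square kilometres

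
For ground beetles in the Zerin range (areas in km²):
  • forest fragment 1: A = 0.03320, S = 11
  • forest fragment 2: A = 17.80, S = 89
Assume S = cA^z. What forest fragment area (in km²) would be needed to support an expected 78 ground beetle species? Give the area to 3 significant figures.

z = ln(89/11) / ln(17.8/0.0332) = 2.0907 / 6.2844 = 0.3327
c = 11 / 0.0332^0.3327 = 11 / 0.3221 = 34.15
A = (78/34.15)^(1/0.3327) ⇒ ln A = ln(2.284)/0.3327 = 2.4826
A = e^2.4826 ≈ 11.97 km²

12.0 km²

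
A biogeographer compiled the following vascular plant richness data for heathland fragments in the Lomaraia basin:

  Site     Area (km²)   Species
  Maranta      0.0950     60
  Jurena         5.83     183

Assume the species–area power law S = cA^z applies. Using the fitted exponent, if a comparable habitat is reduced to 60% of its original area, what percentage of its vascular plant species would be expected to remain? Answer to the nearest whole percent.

z = ln(183/60) / ln(5.83/0.095) = 1.1151 / 4.1169 = 0.2709
S_new/S_old = (A_new/A_old)^z = 0.6^0.2709 = exp(0.2709 × -0.5108) = 0.8708

87%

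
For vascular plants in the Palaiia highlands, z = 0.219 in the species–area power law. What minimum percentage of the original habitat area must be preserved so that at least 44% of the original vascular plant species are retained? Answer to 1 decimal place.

2.4%

Need (A_new/A_old)^0.219 = 0.44, so A_new/A_old = 0.44^(1/0.219) = 0.44^4.566
ln(A_new/A_old) = ln 0.44 / 0.219 = -0.8210 / 0.219 = -3.7488
A_new/A_old = e^-3.7488 ≈ 0.02355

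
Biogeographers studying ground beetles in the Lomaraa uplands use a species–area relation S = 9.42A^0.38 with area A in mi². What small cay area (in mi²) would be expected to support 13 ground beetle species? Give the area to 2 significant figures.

2.3 mi²

13 = 9.42 × A^0.38  ⇒  A^0.38 = 13/9.42 = 1.38
ln A = ln(1.38) / 0.38 = 0.3221 / 0.38 = 0.8477
A = e^0.8477 ≈ 2.334 mi²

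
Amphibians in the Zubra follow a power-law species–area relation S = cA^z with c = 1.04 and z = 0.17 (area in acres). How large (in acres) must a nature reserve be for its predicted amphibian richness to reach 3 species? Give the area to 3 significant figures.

509 acres

3 = 1.04 × A^0.17  ⇒  A^0.17 = 3/1.04 = 2.885
ln A = ln(2.885) / 0.17 = 1.0594 / 0.17 = 6.2317
A = e^6.2317 ≈ 508.6 acres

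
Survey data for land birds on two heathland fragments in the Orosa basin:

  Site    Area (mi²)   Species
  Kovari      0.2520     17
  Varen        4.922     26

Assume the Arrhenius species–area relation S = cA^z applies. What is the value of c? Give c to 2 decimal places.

20.70

z = ln(S₂/S₁) / ln(A₂/A₁) = ln(26/17) / ln(4.922/0.252) = 0.4249 / 2.9720 = 0.1430
c = S₁ / A₁^z = 17 / 0.252^0.1430 = 17 / 0.8212 = 20.7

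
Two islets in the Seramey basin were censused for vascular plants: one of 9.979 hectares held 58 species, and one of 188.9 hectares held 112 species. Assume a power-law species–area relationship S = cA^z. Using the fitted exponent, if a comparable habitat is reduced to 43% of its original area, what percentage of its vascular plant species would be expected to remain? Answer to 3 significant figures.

z = ln(112/58) / ln(188.9/9.979) = 0.6581 / 2.9407 = 0.2238
S_new/S_old = (A_new/A_old)^z = 0.43^0.2238 = exp(0.2238 × -0.8440) = 0.8279

82.8%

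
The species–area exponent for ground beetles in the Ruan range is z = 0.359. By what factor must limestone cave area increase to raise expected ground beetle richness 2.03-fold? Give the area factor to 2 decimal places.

(A₂/A₁)^0.359 = 2.03, so A₂/A₁ = 2.03^(1/0.359) = 2.03^2.786
ln(A₂/A₁) = ln 2.03 / 0.359 = 0.7080 / 0.359 = 1.9722
A₂/A₁ = e^1.9722 ≈ 7.187

7.19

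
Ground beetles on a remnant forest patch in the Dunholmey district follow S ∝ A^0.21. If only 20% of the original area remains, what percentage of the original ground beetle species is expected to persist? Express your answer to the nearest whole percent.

S_new/S_old = (A_new/A_old)^z = 0.2^0.21
= exp(0.21 × ln 0.2) = exp(0.21 × -1.6094) = exp(-0.3380) ≈ 0.7132

71%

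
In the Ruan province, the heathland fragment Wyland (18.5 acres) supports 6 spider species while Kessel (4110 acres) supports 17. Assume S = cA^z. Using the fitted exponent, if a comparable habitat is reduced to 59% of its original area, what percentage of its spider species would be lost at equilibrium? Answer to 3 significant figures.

9.67%

z = ln(17/6) / ln(4110/18.5) = 1.0415 / 5.4034 = 0.1927
S_new/S_old = (A_new/A_old)^z = 0.59^0.1927 = exp(0.1927 × -0.5276) = 0.9033
Fraction lost = 1 − 0.9033 = 0.0967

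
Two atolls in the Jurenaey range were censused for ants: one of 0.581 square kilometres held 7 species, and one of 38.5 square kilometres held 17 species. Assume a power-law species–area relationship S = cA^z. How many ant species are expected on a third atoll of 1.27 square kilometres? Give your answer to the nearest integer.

8

z = ln(17/7) / ln(38.5/0.581) = 0.8873 / 4.1937 = 0.2116
c = 7 / 0.581^0.2116 = 7 / 0.8915 = 7.852
S₃ = 7.852 × 1.27^0.2116 = 7.852 × 1.052 ≈ 8.26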